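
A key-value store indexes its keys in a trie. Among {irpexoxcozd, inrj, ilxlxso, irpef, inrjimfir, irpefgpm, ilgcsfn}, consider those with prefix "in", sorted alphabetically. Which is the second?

inrjimfir

Filter for "in…" and sort: "inrj", "inrjimfir"
Position 2: inrjimfir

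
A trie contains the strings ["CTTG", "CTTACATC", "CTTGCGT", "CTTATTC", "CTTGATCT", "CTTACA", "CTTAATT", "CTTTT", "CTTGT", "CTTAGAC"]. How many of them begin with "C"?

10

Filter for entries beginning with "C":
Matches: "CTTAATT", "CTTACA", "CTTACATC", "CTTAGAC", "CTTATTC", "CTTG", "CTTGATCT", "CTTGCGT", "CTTGT", "CTTTT"
Count: 10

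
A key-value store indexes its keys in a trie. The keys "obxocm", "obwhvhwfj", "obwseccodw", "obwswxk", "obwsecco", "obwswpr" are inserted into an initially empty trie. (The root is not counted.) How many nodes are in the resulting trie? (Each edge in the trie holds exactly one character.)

Insert word by word; a character creates a node only if that edge doesn't already exist:
  "obxocm" → 6 new (o, b, x, o, c, m)
  "obwhvhwfj" → prefix "ob" already present; 7 new (w, h, v, h, w, f, j)
  "obwseccodw" → prefix "obw" already present; 7 new (s, e, c, c, o, d, w)
  "obwswxk" → prefix "obws" already present; 3 new (w, x, k)
  "obwsecco" → prefix "obwsecco" already present; 0 new (none)
  "obwswpr" → prefix "obwsw" already present; 2 new (p, r)
Total nodes = 6 + 7 + 7 + 3 + 0 + 2 = 25

25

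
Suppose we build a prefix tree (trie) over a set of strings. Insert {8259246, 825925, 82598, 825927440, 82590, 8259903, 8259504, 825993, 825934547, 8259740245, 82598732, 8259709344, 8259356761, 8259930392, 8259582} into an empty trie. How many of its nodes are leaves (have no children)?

13

A leaf is a node with no children — equivalently, the end of a word that is not a proper prefix of any other stored word.
Those words: "82590", "8259246", "825925", "825927440", "825934547", "8259356761", "8259504", "8259582", "8259709344", "8259740245", "82598732", "8259903", "8259930392"
Leaf count: 13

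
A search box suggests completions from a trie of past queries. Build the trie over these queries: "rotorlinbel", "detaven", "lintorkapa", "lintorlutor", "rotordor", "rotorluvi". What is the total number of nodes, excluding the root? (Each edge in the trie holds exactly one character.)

39

Trace insertions, counting only characters that open a new branch:
  "rotorlinbel" → 11 new (r, o, t, o, r, l, i, n, b, e, l)
  "detaven" → 7 new (d, e, t, a, v, e, n)
  "lintorkapa" → 10 new (l, i, n, t, o, r, k, a, p, a)
  "lintorlutor" → prefix "lintor" already present; 5 new (l, u, t, o, r)
  "rotordor" → prefix "rotor" already present; 3 new (d, o, r)
  "rotorluvi" → prefix "rotorl" already present; 3 new (u, v, i)
Total nodes = 11 + 7 + 10 + 5 + 3 + 3 = 39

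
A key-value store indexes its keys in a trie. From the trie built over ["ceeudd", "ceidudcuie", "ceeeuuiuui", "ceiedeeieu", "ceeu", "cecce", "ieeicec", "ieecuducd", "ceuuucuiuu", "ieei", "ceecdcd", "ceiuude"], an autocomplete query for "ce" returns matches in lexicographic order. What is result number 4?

ceeu

Words with prefix "ce", in lexicographic order: "cecce", "ceecdcd", "ceeeuuiuui", "ceeu", "ceeudd", "ceidudcuie", "ceiedeeieu", "ceiuude", "ceuuucuiuu"
The 4th is ceeu.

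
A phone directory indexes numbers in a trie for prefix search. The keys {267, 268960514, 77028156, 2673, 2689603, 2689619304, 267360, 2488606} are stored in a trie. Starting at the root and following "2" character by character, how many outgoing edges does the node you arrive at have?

Walk "2" from the root, arriving at one node.
Characters that immediately follow "2" among the stored strings: {4, 6}.
That node has 2 child edges.

2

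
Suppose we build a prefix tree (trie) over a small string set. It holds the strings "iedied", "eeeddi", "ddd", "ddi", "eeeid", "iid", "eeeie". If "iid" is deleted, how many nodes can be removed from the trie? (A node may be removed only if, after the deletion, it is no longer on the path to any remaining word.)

2

Walk "iid" from the leaf back toward the root, removing each node that no remaining word uses.
The suffix "id" (2 nodes) is used only by "iid"; the node for "i" still has the child "e", so pruning stops there.
Nodes removed: 2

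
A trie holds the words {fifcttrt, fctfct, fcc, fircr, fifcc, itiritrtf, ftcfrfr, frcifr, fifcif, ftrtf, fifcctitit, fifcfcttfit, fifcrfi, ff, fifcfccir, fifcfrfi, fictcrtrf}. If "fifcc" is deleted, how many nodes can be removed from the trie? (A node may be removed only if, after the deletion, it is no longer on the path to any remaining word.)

0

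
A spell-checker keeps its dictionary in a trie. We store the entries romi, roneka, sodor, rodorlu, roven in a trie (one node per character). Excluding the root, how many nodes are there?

21

Trie structure (* marks end of a word):
(root)
├─ r
│  └─ o
│     ├─ d
│     │  └─ o
│     │     └─ r
│     │        └─ l
│     │           └─ u *
│     ├─ m
│     │  └─ i *
│     ├─ n
│     │  └─ e
│     │     └─ k
│     │        └─ a *
│     └─ v
│        └─ e
│           └─ n *
└─ s
   └─ o
      └─ d
         └─ o
            └─ r *
Counting every labelled node above: 21.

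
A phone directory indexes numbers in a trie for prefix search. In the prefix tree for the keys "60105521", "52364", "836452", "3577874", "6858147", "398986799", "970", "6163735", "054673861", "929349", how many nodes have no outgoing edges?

10

Leaves are exactly the stored words that no other stored word extends.
Those words: "054673861", "3577874", "398986799", "52364", "60105521", "6163735", "6858147", "836452", "929349", "970"
Leaf count: 10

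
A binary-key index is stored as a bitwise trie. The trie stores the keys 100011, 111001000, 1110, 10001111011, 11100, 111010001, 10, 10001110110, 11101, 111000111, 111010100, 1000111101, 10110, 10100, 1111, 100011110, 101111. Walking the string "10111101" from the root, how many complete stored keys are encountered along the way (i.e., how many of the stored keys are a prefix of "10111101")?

2

Traverse "10111101" character by character; count nodes along the way that are marked as word ends.
Prefixes of the query that are stored words: "10", "101111"
Count: 2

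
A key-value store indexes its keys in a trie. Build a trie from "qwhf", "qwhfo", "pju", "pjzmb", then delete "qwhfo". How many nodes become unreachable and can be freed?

After clearing the end-marker at "qwhfo", prune upward until reaching a node still needed by another word.
The suffix "o" (1 node) is used only by "qwhfo"; "qwhf" is itself a stored word, so pruning stops there.
Nodes removed: 1

1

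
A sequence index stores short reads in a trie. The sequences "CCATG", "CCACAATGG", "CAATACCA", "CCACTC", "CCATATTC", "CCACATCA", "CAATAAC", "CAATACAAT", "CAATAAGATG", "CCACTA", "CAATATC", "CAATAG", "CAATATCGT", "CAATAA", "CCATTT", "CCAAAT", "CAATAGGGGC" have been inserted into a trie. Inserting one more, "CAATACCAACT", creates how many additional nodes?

3

Walking "CAATACCAACT" from the root, the first 8 characters ("CAATACCA") follow existing edges; "A" is the first miss.
So 11 − 8 = 3 new nodes.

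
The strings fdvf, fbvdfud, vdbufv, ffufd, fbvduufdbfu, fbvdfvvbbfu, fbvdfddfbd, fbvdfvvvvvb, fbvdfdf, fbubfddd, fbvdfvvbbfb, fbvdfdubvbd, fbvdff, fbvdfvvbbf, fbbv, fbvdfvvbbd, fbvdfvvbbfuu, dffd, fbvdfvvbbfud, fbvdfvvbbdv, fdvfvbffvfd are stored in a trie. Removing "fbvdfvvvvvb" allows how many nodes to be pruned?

After clearing the end-marker at "fbvdfvvvvvb", prune upward until reaching a node still needed by another word.
The suffix "vvvb" (4 nodes) is used only by "fbvdfvvvvvb"; the node for "fbvdfvv" still has the child "b", so pruning stops there.
Nodes removed: 4

4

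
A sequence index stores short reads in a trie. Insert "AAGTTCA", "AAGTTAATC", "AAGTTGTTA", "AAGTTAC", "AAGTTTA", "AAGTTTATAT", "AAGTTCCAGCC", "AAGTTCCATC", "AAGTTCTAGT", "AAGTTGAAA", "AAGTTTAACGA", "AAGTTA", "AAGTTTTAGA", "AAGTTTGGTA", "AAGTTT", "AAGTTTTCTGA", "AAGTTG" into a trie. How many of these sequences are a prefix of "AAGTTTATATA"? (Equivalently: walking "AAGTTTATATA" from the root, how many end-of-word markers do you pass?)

3

Traverse "AAGTTTATATA" character by character; count nodes along the way that are marked as word ends.
Prefixes of the query that are stored words: "AAGTTT", "AAGTTTA", "AAGTTTATAT"
Count: 3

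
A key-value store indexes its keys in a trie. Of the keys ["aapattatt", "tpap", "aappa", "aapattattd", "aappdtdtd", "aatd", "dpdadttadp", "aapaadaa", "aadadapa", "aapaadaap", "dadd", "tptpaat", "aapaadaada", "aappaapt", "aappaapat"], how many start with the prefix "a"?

Filter for entries beginning with "a":
Words under "a": aadadapa, aapaadaa, aapaadaada, aapaadaap, aapattatt, aapattattd, aappa, aappaapat, aappaapt, aappdtdtd, aatd
Count: 11

11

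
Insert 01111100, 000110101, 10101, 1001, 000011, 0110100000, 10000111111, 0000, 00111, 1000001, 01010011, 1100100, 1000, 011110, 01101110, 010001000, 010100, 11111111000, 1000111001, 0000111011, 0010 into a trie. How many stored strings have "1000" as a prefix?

4

Walk to "1000"; the words in its subtree are exactly those with that prefix.
Matches: "1000", "1000001", "10000111111", "1000111001"
Count: 4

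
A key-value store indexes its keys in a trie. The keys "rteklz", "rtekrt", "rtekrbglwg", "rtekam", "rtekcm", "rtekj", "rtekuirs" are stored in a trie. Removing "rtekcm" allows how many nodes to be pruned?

Walk "rtekcm" from the leaf back toward the root, removing each node that no remaining word uses.
The suffix "cm" (2 nodes) is used only by "rtekcm"; the node for "rtek" still has the child "l", so pruning stops there.
Nodes removed: 2

2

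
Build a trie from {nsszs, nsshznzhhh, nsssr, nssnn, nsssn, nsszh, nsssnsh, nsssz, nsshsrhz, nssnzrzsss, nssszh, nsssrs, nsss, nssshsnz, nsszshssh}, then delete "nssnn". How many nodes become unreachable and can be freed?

1

Walk "nssnn" from the leaf back toward the root, removing each node that no remaining word uses.
The suffix "n" (1 node) is used only by "nssnn"; the node for "nssn" still has the child "z", so pruning stops there.
Nodes removed: 1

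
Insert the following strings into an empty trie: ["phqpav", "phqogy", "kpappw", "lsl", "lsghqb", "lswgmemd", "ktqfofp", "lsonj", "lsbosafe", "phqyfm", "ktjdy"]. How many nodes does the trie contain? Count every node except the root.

49

For each word, the new-node count is its length minus the longest prefix already in the trie:
  "phqpav" → 6 new (p, h, q, p, a, v)
  "phqogy" → prefix "phq" already present; 3 new (o, g, y)
  "kpappw" → 6 new (k, p, a, p, p, w)
  "lsl" → 3 new (l, s, l)
  "lsghqb" → prefix "ls" already present; 4 new (g, h, q, b)
  "lswgmemd" → prefix "ls" already present; 6 new (w, g, m, e, m, d)
  "ktqfofp" → prefix "k" already present; 6 new (t, q, f, o, f, p)
  "lsonj" → prefix "ls" already present; 3 new (o, n, j)
  "lsbosafe" → prefix "ls" already present; 6 new (b, o, s, a, f, e)
  "phqyfm" → prefix "phq" already present; 3 new (y, f, m)
  "ktjdy" → prefix "kt" already present; 3 new (j, d, y)
Total nodes = 6 + 3 + 6 + 3 + 4 + 6 + 6 + 3 + 6 + 3 + 3 = 49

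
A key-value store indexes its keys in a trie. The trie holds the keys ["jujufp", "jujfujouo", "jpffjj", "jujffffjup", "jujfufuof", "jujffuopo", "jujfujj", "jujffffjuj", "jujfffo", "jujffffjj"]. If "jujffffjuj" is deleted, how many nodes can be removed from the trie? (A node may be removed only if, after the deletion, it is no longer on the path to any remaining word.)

1

After clearing the end-marker at "jujffffjuj", prune upward until reaching a node still needed by another word.
The suffix "j" (1 node) is used only by "jujffffjuj"; the node for "jujffffju" still has the child "p", so pruning stops there.
Nodes removed: 1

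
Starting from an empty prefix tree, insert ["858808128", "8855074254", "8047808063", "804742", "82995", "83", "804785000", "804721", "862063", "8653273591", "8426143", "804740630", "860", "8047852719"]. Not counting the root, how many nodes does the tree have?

68

For each word, the new-node count is its length minus the longest prefix already in the trie:
  "858808128" → 9 new (8, 5, 8, 8, 0, 8, 1, 2, 8)
  "8855074254" → prefix "8" already present; 9 new (8, 5, 5, 0, 7, 4, 2, 5, 4)
  "8047808063" → prefix "8" already present; 9 new (0, 4, 7, 8, 0, 8, 0, 6, 3)
  "804742" → prefix "8047" already present; 2 new (4, 2)
  "82995" → prefix "8" already present; 4 new (2, 9, 9, 5)
  "83" → prefix "8" already present; 1 new (3)
  "804785000" → prefix "80478" already present; 4 new (5, 0, 0, 0)
  "804721" → prefix "8047" already present; 2 new (2, 1)
  "862063" → prefix "8" already present; 5 new (6, 2, 0, 6, 3)
  "8653273591" → prefix "86" already present; 8 new (5, 3, 2, 7, 3, 5, 9, 1)
  "8426143" → prefix "8" already present; 6 new (4, 2, 6, 1, 4, 3)
  "804740630" → prefix "80474" already present; 4 new (0, 6, 3, 0)
  "860" → prefix "86" already present; 1 new (0)
  "8047852719" → prefix "804785" already present; 4 new (2, 7, 1, 9)
Total nodes = 9 + 9 + 9 + 2 + 4 + 1 + 4 + 2 + 5 + 8 + 6 + 4 + 1 + 4 = 68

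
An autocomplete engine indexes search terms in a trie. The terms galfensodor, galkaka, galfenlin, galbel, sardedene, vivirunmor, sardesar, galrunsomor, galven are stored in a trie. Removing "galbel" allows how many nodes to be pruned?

3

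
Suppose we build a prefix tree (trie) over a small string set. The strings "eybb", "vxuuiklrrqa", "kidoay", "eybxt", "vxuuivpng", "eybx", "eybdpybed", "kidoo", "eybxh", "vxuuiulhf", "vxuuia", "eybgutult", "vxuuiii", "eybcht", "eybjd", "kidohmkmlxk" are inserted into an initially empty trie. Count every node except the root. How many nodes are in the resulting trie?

Insert word by word; a character creates a node only if that edge doesn't already exist:
  "eybb" → 4 new (e, y, b, b)
  "vxuuiklrrqa" → 11 new (v, x, u, u, i, k, l, r, r, q, a)
  "kidoay" → 6 new (k, i, d, o, a, y)
  "eybxt" → prefix "eyb" already present; 2 new (x, t)
  "vxuuivpng" → prefix "vxuui" already present; 4 new (v, p, n, g)
  "eybx" → prefix "eybx" already present; 0 new (none)
  "eybdpybed" → prefix "eyb" already present; 6 new (d, p, y, b, e, d)
  "kidoo" → prefix "kido" already present; 1 new (o)
  "eybxh" → prefix "eybx" already present; 1 new (h)
  "vxuuiulhf" → prefix "vxuui" already present; 4 new (u, l, h, f)
  "vxuuia" → prefix "vxuui" already present; 1 new (a)
  "eybgutult" → prefix "eyb" already present; 6 new (g, u, t, u, l, t)
  "vxuuiii" → prefix "vxuui" already present; 2 new (i, i)
  "eybcht" → prefix "eyb" already present; 3 new (c, h, t)
  "eybjd" → prefix "eyb" already present; 2 new (j, d)
  "kidohmkmlxk" → prefix "kido" already present; 7 new (h, m, k, m, l, x, k)
Total nodes = 4 + 11 + 6 + 2 + 4 + 0 + 6 + 1 + 1 + 4 + 1 + 6 + 2 + 3 + 2 + 7 = 60

60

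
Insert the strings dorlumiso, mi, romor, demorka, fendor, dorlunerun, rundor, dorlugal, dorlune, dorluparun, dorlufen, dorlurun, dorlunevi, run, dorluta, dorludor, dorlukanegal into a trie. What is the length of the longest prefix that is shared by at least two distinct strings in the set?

Equivalently: take the maximum, over all pairs, of their longest common prefix length.
e.g. "dorlune" and "dorlunerun" share the prefix "dorlune" of length 7; no pair shares a longer one.
Longest shared-prefix length: 7

7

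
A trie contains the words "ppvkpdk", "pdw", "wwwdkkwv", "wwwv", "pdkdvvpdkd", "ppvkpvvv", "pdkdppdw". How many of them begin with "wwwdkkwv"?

1

Walk to "wwwdkkwv"; the words in its subtree are exactly those with that prefix.
Words under "wwwdkkwv": wwwdkkwv
Count: 1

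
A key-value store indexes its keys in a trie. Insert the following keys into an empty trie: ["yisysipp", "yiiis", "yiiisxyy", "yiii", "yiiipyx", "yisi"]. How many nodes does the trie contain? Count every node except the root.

Trie structure (* marks end of a word):
(root)
└─ y
   └─ i
      ├─ i
      │  └─ i *
      │     ├─ p
      │     │  └─ y
      │     │     └─ x *
      │     └─ s *
      │        └─ x
      │           └─ y
      │              └─ y *
      └─ s
         ├─ i *
         └─ y
            └─ s
               └─ i
                  └─ p
                     └─ p *
Counting every labelled node above: 18.

18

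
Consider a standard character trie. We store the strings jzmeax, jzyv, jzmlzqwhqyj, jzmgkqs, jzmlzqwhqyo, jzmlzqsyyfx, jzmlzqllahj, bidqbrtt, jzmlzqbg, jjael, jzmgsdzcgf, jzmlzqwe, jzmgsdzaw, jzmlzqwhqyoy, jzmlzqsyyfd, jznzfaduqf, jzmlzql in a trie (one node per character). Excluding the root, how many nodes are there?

64

Trace insertions, counting only characters that open a new branch:
  "jzmeax" → 6 new (j, z, m, e, a, x)
  "jzyv" → prefix "jz" already present; 2 new (y, v)
  "jzmlzqwhqyj" → prefix "jzm" already present; 8 new (l, z, q, w, h, q, y, j)
  "jzmgkqs" → prefix "jzm" already present; 4 new (g, k, q, s)
  "jzmlzqwhqyo" → prefix "jzmlzqwhqy" already present; 1 new (o)
  "jzmlzqsyyfx" → prefix "jzmlzq" already present; 5 new (s, y, y, f, x)
  "jzmlzqllahj" → prefix "jzmlzq" already present; 5 new (l, l, a, h, j)
  "bidqbrtt" → 8 new (b, i, d, q, b, r, t, t)
  "jzmlzqbg" → prefix "jzmlzq" already present; 2 new (b, g)
  "jjael" → prefix "j" already present; 4 new (j, a, e, l)
  "jzmgsdzcgf" → prefix "jzmg" already present; 6 new (s, d, z, c, g, f)
  "jzmlzqwe" → prefix "jzmlzqw" already present; 1 new (e)
  "jzmgsdzaw" → prefix "jzmgsdz" already present; 2 new (a, w)
  "jzmlzqwhqyoy" → prefix "jzmlzqwhqyo" already present; 1 new (y)
  "jzmlzqsyyfd" → prefix "jzmlzqsyyf" already present; 1 new (d)
  "jznzfaduqf" → prefix "jz" already present; 8 new (n, z, f, a, d, u, q, f)
  "jzmlzql" → prefix "jzmlzql" already present; 0 new (none)
Total nodes = 6 + 2 + 8 + 4 + 1 + 5 + 5 + 8 + 2 + 4 + 6 + 1 + 2 + 1 + 1 + 8 + 0 = 64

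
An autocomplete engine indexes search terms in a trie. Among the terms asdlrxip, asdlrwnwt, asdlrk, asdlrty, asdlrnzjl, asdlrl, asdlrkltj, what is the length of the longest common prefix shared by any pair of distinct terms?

The deepest shared node is where two words last agree before diverging.
"asdlrk" and "asdlrkltj" agree on "asdlrk" (6 characters) before diverging; nothing deeper is shared.
Longest shared-prefix length: 6

6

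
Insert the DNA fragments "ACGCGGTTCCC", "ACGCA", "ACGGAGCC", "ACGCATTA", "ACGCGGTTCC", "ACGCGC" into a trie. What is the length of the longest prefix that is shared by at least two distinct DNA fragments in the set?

The deepest shared node is where two words last agree before diverging.
"ACGCGGTTCC" and "ACGCGGTTCCC" agree on "ACGCGGTTCC" (10 characters) before diverging; nothing deeper is shared.
Longest shared-prefix length: 10

10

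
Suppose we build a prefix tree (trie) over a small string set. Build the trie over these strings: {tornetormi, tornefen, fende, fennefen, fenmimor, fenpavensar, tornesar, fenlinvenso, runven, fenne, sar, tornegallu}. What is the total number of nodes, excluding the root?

61

For each word, the new-node count is its length minus the longest prefix already in the trie:
  "tornetormi" → 10 new (t, o, r, n, e, t, o, r, m, i)
  "tornefen" → prefix "torne" already present; 3 new (f, e, n)
  "fende" → 5 new (f, e, n, d, e)
  "fennefen" → prefix "fen" already present; 5 new (n, e, f, e, n)
  "fenmimor" → prefix "fen" already present; 5 new (m, i, m, o, r)
  "fenpavensar" → prefix "fen" already present; 8 new (p, a, v, e, n, s, a, r)
  "tornesar" → prefix "torne" already present; 3 new (s, a, r)
  "fenlinvenso" → prefix "fen" already present; 8 new (l, i, n, v, e, n, s, o)
  "runven" → 6 new (r, u, n, v, e, n)
  "fenne" → prefix "fenne" already present; 0 new (none)
  "sar" → 3 new (s, a, r)
  "tornegallu" → prefix "torne" already present; 5 new (g, a, l, l, u)
Total nodes = 10 + 3 + 5 + 5 + 5 + 8 + 3 + 8 + 6 + 0 + 3 + 5 = 61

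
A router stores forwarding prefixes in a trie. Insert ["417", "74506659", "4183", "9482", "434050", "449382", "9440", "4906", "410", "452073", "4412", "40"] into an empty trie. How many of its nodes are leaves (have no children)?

Leaves are exactly the stored words that no other stored word extends.
Those words: "40", "410", "417", "4183", "434050", "4412", "449382", "452073", "4906", "74506659", "9440", "9482"
Leaf count: 12

12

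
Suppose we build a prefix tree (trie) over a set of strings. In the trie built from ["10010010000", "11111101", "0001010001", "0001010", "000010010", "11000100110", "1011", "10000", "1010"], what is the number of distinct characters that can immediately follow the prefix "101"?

2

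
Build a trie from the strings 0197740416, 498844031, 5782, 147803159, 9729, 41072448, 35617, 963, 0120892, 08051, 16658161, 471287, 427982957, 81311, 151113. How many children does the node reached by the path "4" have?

4

The children of the "4" node are the distinct next characters among strings starting with "4".
Characters that immediately follow "4" among the stored strings: {1, 2, 7, 9}.
That node has 4 child edges.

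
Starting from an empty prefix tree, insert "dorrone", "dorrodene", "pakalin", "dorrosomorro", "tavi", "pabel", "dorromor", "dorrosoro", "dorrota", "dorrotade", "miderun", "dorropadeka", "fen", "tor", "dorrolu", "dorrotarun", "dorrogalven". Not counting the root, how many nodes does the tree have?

Trace insertions, counting only characters that open a new branch:
  "dorrone" → 7 new (d, o, r, r, o, n, e)
  "dorrodene" → prefix "dorro" already present; 4 new (d, e, n, e)
  "pakalin" → 7 new (p, a, k, a, l, i, n)
  "dorrosomorro" → prefix "dorro" already present; 7 new (s, o, m, o, r, r, o)
  "tavi" → 4 new (t, a, v, i)
  "pabel" → prefix "pa" already present; 3 new (b, e, l)
  "dorromor" → prefix "dorro" already present; 3 new (m, o, r)
  "dorrosoro" → prefix "dorroso" already present; 2 new (r, o)
  "dorrota" → prefix "dorro" already present; 2 new (t, a)
  "dorrotade" → prefix "dorrota" already present; 2 new (d, e)
  "miderun" → 7 new (m, i, d, e, r, u, n)
  "dorropadeka" → prefix "dorro" already present; 6 new (p, a, d, e, k, a)
  "fen" → 3 new (f, e, n)
  "tor" → prefix "t" already present; 2 new (o, r)
  "dorrolu" → prefix "dorro" already present; 2 new (l, u)
  "dorrotarun" → prefix "dorrota" already present; 3 new (r, u, n)
  "dorrogalven" → prefix "dorro" already present; 6 new (g, a, l, v, e, n)
Total nodes = 7 + 4 + 7 + 7 + 4 + 3 + 3 + 2 + 2 + 2 + 7 + 6 + 3 + 2 + 2 + 3 + 6 = 70

70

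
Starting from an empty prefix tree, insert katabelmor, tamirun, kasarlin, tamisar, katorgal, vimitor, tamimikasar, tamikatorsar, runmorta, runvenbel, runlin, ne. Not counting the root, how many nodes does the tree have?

For each word, the new-node count is its length minus the longest prefix already in the trie:
  "katabelmor" → 10 new (k, a, t, a, b, e, l, m, o, r)
  "tamirun" → 7 new (t, a, m, i, r, u, n)
  "kasarlin" → prefix "ka" already present; 6 new (s, a, r, l, i, n)
  "tamisar" → prefix "tami" already present; 3 new (s, a, r)
  "katorgal" → prefix "kat" already present; 5 new (o, r, g, a, l)
  "vimitor" → 7 new (v, i, m, i, t, o, r)
  "tamimikasar" → prefix "tami" already present; 7 new (m, i, k, a, s, a, r)
  "tamikatorsar" → prefix "tami" already present; 8 new (k, a, t, o, r, s, a, r)
  "runmorta" → 8 new (r, u, n, m, o, r, t, a)
  "runvenbel" → prefix "run" already present; 6 new (v, e, n, b, e, l)
  "runlin" → prefix "run" already present; 3 new (l, i, n)
  "ne" → 2 new (n, e)
Total nodes = 10 + 7 + 6 + 3 + 5 + 7 + 7 + 8 + 8 + 6 + 3 + 2 = 72

72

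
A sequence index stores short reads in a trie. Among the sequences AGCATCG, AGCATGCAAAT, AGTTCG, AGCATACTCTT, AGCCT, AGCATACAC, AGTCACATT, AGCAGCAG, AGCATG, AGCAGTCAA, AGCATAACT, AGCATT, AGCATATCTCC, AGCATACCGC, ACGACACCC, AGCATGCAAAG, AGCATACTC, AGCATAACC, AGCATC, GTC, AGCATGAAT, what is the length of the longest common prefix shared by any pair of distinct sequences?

10

The deepest shared node is where two words last agree before diverging.
e.g. "AGCATGCAAAG" and "AGCATGCAAAT" share the prefix "AGCATGCAAA" of length 10; no pair shares a longer one.
Longest shared-prefix length: 10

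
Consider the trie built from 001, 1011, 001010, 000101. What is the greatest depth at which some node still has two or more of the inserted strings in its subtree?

The deepest shared node is where two words last agree before diverging.
e.g. "001" and "001010" share the prefix "001" of length 3; no pair shares a longer one.
Longest shared-prefix length: 3

3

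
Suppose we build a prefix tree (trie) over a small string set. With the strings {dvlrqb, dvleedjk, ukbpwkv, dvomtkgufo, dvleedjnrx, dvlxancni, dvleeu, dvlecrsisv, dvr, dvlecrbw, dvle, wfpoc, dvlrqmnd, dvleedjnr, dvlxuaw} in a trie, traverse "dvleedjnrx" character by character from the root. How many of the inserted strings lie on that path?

3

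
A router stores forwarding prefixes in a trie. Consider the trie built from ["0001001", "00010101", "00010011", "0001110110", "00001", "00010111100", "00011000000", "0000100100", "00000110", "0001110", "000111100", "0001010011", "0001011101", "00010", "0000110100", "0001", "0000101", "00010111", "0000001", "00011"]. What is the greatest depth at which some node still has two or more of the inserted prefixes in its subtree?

The deepest shared node is where two words last agree before diverging.
"00010111" and "0001011101" agree on "00010111" (8 characters) before diverging; nothing deeper is shared.
Longest shared-prefix length: 8

8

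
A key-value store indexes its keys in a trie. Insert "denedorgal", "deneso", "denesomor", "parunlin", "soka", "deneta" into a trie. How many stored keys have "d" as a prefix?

4

Walk to "d"; the words in its subtree are exactly those with that prefix.
Words under "d": denedorgal, deneso, denesomor, deneta
Count: 4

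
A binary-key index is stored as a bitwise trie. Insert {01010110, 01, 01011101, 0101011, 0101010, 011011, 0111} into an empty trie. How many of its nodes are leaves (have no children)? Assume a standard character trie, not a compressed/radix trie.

5

A leaf is a node with no children — equivalently, the end of a word that is not a proper prefix of any other stored word.
Those words: "0101010", "01010110", "01011101", "011011", "0111"
Leaf count: 5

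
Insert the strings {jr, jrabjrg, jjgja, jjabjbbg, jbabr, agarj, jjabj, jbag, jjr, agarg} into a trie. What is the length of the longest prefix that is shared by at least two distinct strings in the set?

5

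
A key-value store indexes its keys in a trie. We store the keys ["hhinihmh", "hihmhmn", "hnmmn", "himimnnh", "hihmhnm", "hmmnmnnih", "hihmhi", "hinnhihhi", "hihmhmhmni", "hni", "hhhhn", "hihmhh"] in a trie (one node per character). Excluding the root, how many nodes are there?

51

For each word, the new-node count is its length minus the longest prefix already in the trie:
  "hhinihmh" → 8 new (h, h, i, n, i, h, m, h)
  "hihmhmn" → prefix "h" already present; 6 new (i, h, m, h, m, n)
  "hnmmn" → prefix "h" already present; 4 new (n, m, m, n)
  "himimnnh" → prefix "hi" already present; 6 new (m, i, m, n, n, h)
  "hihmhnm" → prefix "hihmh" already present; 2 new (n, m)
  "hmmnmnnih" → prefix "h" already present; 8 new (m, m, n, m, n, n, i, h)
  "hihmhi" → prefix "hihmh" already present; 1 new (i)
  "hinnhihhi" → prefix "hi" already present; 7 new (n, n, h, i, h, h, i)
  "hihmhmhmni" → prefix "hihmhm" already present; 4 new (h, m, n, i)
  "hni" → prefix "hn" already present; 1 new (i)
  "hhhhn" → prefix "hh" already present; 3 new (h, h, n)
  "hihmhh" → prefix "hihmh" already present; 1 new (h)
Total nodes = 8 + 6 + 4 + 6 + 2 + 8 + 1 + 7 + 4 + 1 + 3 + 1 = 51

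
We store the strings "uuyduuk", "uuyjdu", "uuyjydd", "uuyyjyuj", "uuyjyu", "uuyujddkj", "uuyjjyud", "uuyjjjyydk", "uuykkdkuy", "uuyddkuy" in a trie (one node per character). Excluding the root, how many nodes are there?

44

Trace insertions, counting only characters that open a new branch:
  "uuyduuk" → 7 new (u, u, y, d, u, u, k)
  "uuyjdu" → prefix "uuy" already present; 3 new (j, d, u)
  "uuyjydd" → prefix "uuyj" already present; 3 new (y, d, d)
  "uuyyjyuj" → prefix "uuy" already present; 5 new (y, j, y, u, j)
  "uuyjyu" → prefix "uuyjy" already present; 1 new (u)
  "uuyujddkj" → prefix "uuy" already present; 6 new (u, j, d, d, k, j)
  "uuyjjyud" → prefix "uuyj" already present; 4 new (j, y, u, d)
  "uuyjjjyydk" → prefix "uuyjj" already present; 5 new (j, y, y, d, k)
  "uuykkdkuy" → prefix "uuy" already present; 6 new (k, k, d, k, u, y)
  "uuyddkuy" → prefix "uuyd" already present; 4 new (d, k, u, y)
Total nodes = 7 + 3 + 3 + 5 + 1 + 6 + 4 + 5 + 6 + 4 = 44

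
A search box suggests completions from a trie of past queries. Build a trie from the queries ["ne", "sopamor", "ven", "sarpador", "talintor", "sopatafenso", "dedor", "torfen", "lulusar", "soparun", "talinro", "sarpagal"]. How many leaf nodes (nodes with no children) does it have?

A leaf is a node with no children — equivalently, the end of a word that is not a proper prefix of any other stored word.
Those words: "dedor", "lulusar", "ne", "sarpador", "sarpagal", "sopamor", "soparun", "sopatafenso", "talinro", "talintor", "torfen", "ven"
Leaf count: 12

12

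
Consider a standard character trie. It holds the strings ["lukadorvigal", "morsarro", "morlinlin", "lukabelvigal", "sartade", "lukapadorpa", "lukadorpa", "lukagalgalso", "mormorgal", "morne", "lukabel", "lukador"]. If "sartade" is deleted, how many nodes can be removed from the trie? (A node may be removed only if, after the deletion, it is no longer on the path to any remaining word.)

7

A node on "sartade"'s path can go only if nothing else ends at it or branches off below it.
No other word shares any prefix with "sartade", so all 7 of its nodes go.
Nodes removed: 7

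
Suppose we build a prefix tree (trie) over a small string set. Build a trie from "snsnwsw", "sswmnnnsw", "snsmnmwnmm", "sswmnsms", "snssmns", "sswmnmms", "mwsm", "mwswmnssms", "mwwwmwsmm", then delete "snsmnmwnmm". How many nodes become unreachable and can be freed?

After clearing the end-marker at "snsmnmwnmm", prune upward until reaching a node still needed by another word.
The suffix "mnmwnmm" (7 nodes) is used only by "snsmnmwnmm"; the node for "sns" still has the child "n", so pruning stops there.
Nodes removed: 7

7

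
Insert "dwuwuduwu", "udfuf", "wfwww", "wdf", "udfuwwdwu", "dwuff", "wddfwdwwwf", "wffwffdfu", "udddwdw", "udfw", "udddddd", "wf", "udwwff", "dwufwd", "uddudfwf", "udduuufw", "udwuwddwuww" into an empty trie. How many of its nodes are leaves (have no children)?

16

Leaves are exactly the stored words that no other stored word extends.
Those words: "dwuff", "dwufwd", "dwuwuduwu", "udddddd", "udddwdw", "uddudfwf", "udduuufw", "udfuf", "udfuwwdwu", "udfw", "udwuwddwuww", "udwwff", "wddfwdwwwf", "wdf", "wffwffdfu", "wfwww"
Leaf count: 16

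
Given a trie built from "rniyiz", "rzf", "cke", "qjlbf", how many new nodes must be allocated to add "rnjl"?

Walking "rnjl" from the root, the first 2 characters ("rn") follow existing edges; "j" is the first miss.
Each of the 2 remaining characters creates one node.

2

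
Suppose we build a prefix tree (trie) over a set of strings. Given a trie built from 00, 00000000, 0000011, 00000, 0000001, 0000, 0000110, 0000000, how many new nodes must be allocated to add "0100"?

"0" is already a path in the trie; the remaining "100" must be added.
So 4 − 1 = 3 new nodes.

3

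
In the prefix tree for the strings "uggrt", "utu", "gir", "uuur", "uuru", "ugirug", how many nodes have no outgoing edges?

6

A leaf is a node with no children — equivalently, the end of a word that is not a proper prefix of any other stored word.
Those words: "gir", "uggrt", "ugirug", "utu", "uuru", "uuur"
Leaf count: 6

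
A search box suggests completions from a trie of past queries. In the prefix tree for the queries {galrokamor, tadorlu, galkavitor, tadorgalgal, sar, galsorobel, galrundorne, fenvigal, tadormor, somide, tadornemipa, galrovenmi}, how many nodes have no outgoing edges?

12

A leaf is a node with no children — equivalently, the end of a word that is not a proper prefix of any other stored word.
Those words: "fenvigal", "galkavitor", "galrokamor", "galrovenmi", "galrundorne", "galsorobel", "sar", "somide", "tadorgalgal", "tadorlu", "tadormor", "tadornemipa"
Leaf count: 12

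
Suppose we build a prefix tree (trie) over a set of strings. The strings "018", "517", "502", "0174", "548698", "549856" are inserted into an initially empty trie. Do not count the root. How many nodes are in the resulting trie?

19

Insert word by word; a character creates a node only if that edge doesn't already exist:
  "018" → 3 new (0, 1, 8)
  "517" → 3 new (5, 1, 7)
  "502" → prefix "5" already present; 2 new (0, 2)
  "0174" → prefix "01" already present; 2 new (7, 4)
  "548698" → prefix "5" already present; 5 new (4, 8, 6, 9, 8)
  "549856" → prefix "54" already present; 4 new (9, 8, 5, 6)
Total nodes = 3 + 3 + 2 + 2 + 5 + 4 = 19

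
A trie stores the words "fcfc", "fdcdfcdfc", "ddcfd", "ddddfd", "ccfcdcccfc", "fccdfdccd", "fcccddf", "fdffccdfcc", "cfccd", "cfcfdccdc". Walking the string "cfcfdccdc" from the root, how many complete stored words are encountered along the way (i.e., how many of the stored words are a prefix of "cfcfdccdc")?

Walk "cfcfdccdc" from the root; an end-of-word marker is hit whenever a stored word is a prefix of "cfcfdccdc".
Prefixes of the query that are stored words: "cfcfdccdc"
Count: 1

1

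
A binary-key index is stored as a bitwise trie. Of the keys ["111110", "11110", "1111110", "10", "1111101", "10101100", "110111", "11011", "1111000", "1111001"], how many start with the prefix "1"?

10

Filter for entries beginning with "1":
Words under "1": 10, 10101100, 11011, 110111, 11110, 1111000, 1111001, 111110, 1111101, 1111110
Count: 10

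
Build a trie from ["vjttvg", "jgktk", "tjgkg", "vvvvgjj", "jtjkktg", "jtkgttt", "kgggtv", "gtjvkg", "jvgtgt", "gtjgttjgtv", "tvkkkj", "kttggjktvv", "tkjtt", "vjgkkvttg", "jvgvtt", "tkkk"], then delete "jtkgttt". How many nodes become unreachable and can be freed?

5

A node on "jtkgttt"'s path can go only if nothing else ends at it or branches off below it.
The suffix "kgttt" (5 nodes) is used only by "jtkgttt"; the node for "jt" still has the child "j", so pruning stops there.
Nodes removed: 5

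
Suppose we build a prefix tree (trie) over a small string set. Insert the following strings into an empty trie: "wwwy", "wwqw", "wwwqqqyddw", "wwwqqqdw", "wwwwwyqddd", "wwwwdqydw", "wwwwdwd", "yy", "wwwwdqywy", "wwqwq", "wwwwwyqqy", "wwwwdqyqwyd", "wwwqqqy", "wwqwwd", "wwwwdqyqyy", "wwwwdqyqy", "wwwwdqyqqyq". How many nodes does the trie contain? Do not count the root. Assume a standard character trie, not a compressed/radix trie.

Count nodes per top-level branch (shared prefixes stored once):
  'w'-branch (wwqw, wwqwq, wwqwwd, wwwqqqdw, wwwqqqy, wwwqqqyddw, wwwwdqydw, wwwwdqyqqyq, wwwwdqyqwyd, wwwwdqyqy, wwwwdqyqyy, wwwwdqywy, wwwwdwd, wwwwwyqddd, wwwwwyqqy, wwwy): 45 nodes
  'y'-branch (yy): 2 nodes
Sum: 47

47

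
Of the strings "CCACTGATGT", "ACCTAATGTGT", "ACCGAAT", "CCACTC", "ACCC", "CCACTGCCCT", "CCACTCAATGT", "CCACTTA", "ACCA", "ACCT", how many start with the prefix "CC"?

5

Traverse to the node for "CC", then collect every word in that subtree.
Words under "CC": CCACTC, CCACTCAATGT, CCACTGATGT, CCACTGCCCT, CCACTTA
Count: 5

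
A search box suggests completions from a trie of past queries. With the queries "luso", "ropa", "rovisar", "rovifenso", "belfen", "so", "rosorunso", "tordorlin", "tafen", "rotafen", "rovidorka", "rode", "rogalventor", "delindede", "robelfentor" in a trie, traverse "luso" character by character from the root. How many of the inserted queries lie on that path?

1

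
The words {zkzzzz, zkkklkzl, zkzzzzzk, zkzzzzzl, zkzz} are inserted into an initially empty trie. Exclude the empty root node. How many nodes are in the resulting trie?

Count nodes per top-level branch (shared prefixes stored once):
  'z'-branch (zkkklkzl, zkzz, zkzzzz, zkzzzzzk, zkzzzzzl): 15 nodes
Sum: 15

15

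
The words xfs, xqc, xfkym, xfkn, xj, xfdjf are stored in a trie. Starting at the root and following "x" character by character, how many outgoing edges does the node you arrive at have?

3

Walk "x" from the root, arriving at one node.
Distinct next characters after "x": f, j, q.
That node has 3 child edges.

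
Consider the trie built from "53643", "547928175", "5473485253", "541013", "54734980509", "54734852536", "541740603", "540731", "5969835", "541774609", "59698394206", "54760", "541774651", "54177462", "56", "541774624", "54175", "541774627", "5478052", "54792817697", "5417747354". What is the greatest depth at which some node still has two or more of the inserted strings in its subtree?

10

The deepest shared node is where two words last agree before diverging.
"5473485253" and "54734852536" agree on "5473485253" (10 characters) before diverging; nothing deeper is shared.
Longest shared-prefix length: 10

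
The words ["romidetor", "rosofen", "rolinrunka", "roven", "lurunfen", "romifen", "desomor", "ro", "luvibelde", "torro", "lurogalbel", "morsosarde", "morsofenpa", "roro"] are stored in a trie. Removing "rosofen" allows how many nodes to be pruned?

5

After clearing the end-marker at "rosofen", prune upward until reaching a node still needed by another word.
The suffix "sofen" (5 nodes) is used only by "rosofen"; the node for "ro" still has the child "m", so pruning stops there.
Nodes removed: 5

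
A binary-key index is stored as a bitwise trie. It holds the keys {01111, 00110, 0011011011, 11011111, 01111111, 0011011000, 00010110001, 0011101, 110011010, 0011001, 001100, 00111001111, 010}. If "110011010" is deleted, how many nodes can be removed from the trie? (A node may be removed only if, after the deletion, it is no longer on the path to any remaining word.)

After clearing the end-marker at "110011010", prune upward until reaching a node still needed by another word.
The suffix "011010" (6 nodes) is used only by "110011010"; the node for "110" still has the child "1", so pruning stops there.
Nodes removed: 6

6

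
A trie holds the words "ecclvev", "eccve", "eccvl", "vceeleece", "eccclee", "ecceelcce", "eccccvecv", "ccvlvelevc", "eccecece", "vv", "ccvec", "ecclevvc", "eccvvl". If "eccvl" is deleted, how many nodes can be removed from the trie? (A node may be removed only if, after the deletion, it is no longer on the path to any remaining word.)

1

A node on "eccvl"'s path can go only if nothing else ends at it or branches off below it.
The suffix "l" (1 node) is used only by "eccvl"; the node for "eccv" still has the child "e", so pruning stops there.
Nodes removed: 1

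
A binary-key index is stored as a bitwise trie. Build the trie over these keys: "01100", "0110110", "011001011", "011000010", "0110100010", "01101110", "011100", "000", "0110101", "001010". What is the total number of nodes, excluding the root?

Insert word by word; a character creates a node only if that edge doesn't already exist:
  "01100" → 5 new (0, 1, 1, 0, 0)
  "0110110" → prefix "0110" already present; 3 new (1, 1, 0)
  "011001011" → prefix "01100" already present; 4 new (1, 0, 1, 1)
  "011000010" → prefix "01100" already present; 4 new (0, 0, 1, 0)
  "0110100010" → prefix "01101" already present; 5 new (0, 0, 0, 1, 0)
  "01101110" → prefix "011011" already present; 2 new (1, 0)
  "011100" → prefix "011" already present; 3 new (1, 0, 0)
  "000" → prefix "0" already present; 2 new (0, 0)
  "0110101" → prefix "011010" already present; 1 new (1)
  "001010" → prefix "00" already present; 4 new (1, 0, 1, 0)
Total nodes = 5 + 3 + 4 + 4 + 5 + 2 + 3 + 2 + 1 + 4 = 33

33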